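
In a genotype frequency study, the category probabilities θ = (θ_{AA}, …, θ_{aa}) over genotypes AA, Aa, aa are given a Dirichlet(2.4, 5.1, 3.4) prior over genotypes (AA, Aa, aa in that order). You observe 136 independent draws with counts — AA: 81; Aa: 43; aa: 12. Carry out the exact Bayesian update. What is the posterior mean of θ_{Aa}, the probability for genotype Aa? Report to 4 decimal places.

0.3274

The Dirichlet prior is conjugate to the Multinomial likelihood: each posterior αⱼ = prior αⱼ + observed count nⱼ.
Posterior concentration: (83.4, 48.1, 15.4), total = 146.9.
E[θ_{Aa}|data] = α_{Aa}/Σα = 48.1/146.9 = 0.3274.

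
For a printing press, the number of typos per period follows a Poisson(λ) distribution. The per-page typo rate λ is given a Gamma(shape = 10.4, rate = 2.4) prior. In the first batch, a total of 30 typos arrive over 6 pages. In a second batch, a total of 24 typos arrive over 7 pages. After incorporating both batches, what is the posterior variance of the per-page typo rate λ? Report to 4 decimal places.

0.2715

With a Gamma(shape α, rate β) prior, the Poisson likelihood is conjugate: the posterior is Gamma(α + ΣXᵢ, β + n).
After batch 1: Gamma(α+S, β+n) = Gamma(10.4+30, 2.4+6) = Gamma(40.4, 8.4).
After batch 2: Gamma(α+S, β+n) = Gamma(40.4+24, 8.4+7) = Gamma(64.4, 15.4).
Var = α/β² = 64.4/15.4² = 0.2715.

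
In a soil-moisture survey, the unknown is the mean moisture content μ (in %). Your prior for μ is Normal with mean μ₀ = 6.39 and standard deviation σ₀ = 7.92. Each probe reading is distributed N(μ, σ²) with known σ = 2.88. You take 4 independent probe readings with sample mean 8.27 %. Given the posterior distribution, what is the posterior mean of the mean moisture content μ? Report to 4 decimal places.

8.2098

For Normal data with known variance σ², a Normal(μ₀, σ₀²) prior on μ is conjugate. Posterior precision = 1/σ₀² + n/σ²; posterior mean is the precision-weighted average of μ₀ and x̄.
n·x̄ = 4·8.27 = 33.08.
σ₀² = 7.92² = 62.7264, σ² = 2.88² = 8.2944; σ² + n·σ₀² = 8.2944 + 4·62.7264 = 259.2.
Posterior mean = (μ₀/σ₀² + n·x̄/σ²)/(1/σ₀² + n/σ²) = (σ²·μ₀ + σ₀²·n·x̄)/(σ² + n·σ₀²) = (8.2944·6.39 + 62.7264·33.08)/259.2 = 2127.990528/259.2 = 8.2098.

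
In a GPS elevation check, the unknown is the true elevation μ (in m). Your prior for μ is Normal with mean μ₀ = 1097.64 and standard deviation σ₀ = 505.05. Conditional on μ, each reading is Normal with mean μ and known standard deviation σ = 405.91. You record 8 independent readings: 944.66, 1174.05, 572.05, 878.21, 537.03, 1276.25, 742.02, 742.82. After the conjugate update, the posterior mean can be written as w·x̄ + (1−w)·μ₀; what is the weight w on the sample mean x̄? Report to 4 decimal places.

0.9253

For Normal data with known variance σ², a Normal(μ₀, σ₀²) prior on μ is conjugate. Posterior precision = 1/σ₀² + n/σ²; posterior mean is the precision-weighted average of μ₀ and x̄.
σ₀² = 505.05² = 255075.5025, σ² = 405.91² = 164762.9281. Prior precision 1/σ₀² = 1/255075.5025; data precision n/σ² = 8/164762.9281.
w = (n/σ²)/(1/σ₀² + n/σ²) = n·σ₀²/(σ² + n·σ₀²) = 8·255075.5025/(164762.9281 + 8·255075.5025) = 2040604.02/2205366.9481 = 0.9253.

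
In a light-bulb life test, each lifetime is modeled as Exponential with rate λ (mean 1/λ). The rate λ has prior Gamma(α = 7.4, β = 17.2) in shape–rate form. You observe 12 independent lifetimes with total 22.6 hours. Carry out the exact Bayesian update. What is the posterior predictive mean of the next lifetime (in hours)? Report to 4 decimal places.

With a Gamma(shape α, rate β) prior on the exponential rate λ, the posterior after n observations with total T = Σxᵢ is Gamma(α+n, β+T).
Posterior: Gamma(7.4+12, 17.2+22.6) = Gamma(19.4, 39.8).
The predictive distribution for the next observation is Lomax; its mean is β/(α−1) = 39.8/18.4 = 2.1630.

2.1630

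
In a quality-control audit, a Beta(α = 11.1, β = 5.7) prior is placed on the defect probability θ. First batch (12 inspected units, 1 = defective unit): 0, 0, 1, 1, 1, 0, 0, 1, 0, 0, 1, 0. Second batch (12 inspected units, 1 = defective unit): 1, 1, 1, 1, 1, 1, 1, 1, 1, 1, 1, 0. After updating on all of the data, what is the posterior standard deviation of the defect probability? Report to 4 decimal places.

0.0730

The Beta prior is conjugate to a Binomial/Bernoulli likelihood; the update adds successes to α and failures to β.
After batch 1: Beta(11.1+5, 5.7+7) = Beta(16.1, 12.7).
After batch 2: Beta(16.1+11, 12.7+1) = Beta(27.1, 13.7).
Var = αβ/((α+β)²(α+β+1)) = 27.1·13.7/(40.8²·41.8) = 0.00533572; SD = √0.00533572 = 0.0730.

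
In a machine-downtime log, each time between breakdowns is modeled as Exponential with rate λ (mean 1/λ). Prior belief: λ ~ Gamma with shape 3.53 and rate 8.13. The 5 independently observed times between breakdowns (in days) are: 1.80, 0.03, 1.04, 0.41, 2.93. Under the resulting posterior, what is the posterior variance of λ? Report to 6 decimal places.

With a Gamma(shape α, rate β) prior on the exponential rate λ, the posterior after n observations with total T = Σxᵢ is Gamma(α+n, β+T).
Sum of observations T = 6.21 days; n = 5.
Posterior: Gamma(3.53+5, 8.13+6.21) = Gamma(8.53, 14.34).
Var = α/β² = 0.041481.

0.041481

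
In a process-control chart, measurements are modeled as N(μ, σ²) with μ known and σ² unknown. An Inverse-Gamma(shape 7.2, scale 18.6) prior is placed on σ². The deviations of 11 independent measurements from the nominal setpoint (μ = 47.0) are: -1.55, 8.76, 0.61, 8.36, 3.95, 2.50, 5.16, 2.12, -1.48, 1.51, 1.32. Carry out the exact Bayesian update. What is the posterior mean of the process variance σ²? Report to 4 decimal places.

With known mean μ and an Inverse-Gamma(α, β) prior on σ², the Normal likelihood is conjugate: posterior is Inv-Gamma(α + n/2, β + Σ(xᵢ−μ)²/2).
Σ(xᵢ−μ)² = (-1.55)² + (8.76)² + (0.61)² + (8.36)² + (3.95)² + (2.50)² + (5.16)² + (2.12)² + (-1.48)² + (1.51)² + (1.32)² = 208.5872.
Posterior: Inv-Gamma(7.2 + 11/2, 18.6 + 208.5872/2) = Inv-Gamma(12.70, 122.89360).
E[σ²|data] = β/(α−1) = 122.89360/11.70 = 10.5037.

10.5037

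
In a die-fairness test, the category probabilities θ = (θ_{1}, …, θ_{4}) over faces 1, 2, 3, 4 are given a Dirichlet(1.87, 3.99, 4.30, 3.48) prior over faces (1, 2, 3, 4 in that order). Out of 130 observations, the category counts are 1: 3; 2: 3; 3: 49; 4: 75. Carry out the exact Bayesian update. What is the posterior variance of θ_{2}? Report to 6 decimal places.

0.000320

The Dirichlet prior is conjugate to the Multinomial likelihood: each posterior αⱼ = prior αⱼ + observed count nⱼ.
Posterior concentration: (4.87, 6.99, 53.30, 78.48), total = 143.64.
Var[θ_j] = α_j(Σα−α_j)/((Σα)²(Σα+1)) = 6.99·136.65/(143.64²·144.64) = 0.000320.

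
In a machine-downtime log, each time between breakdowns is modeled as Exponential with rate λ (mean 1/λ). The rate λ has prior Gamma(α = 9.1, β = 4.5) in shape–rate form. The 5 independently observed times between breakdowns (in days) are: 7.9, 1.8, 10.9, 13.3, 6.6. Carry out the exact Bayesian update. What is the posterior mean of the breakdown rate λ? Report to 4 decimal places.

With a Gamma(shape α, rate β) prior on the exponential rate λ, the posterior after n observations with total T = Σxᵢ is Gamma(α+n, β+T).
Sum of observations T = 40.5 days; n = 5.
Posterior: Gamma(9.1+5, 4.5+40.5) = Gamma(14.1, 45.0).
Posterior mean of λ = α/β = 14.1/45.0 = 0.3133.

0.3133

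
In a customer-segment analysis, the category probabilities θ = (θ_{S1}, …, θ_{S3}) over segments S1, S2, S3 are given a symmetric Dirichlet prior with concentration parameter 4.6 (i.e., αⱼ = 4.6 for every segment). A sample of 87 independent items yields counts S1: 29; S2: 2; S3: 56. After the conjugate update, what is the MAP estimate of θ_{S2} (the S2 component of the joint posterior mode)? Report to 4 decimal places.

The Dirichlet prior is conjugate to the Multinomial likelihood: each posterior αⱼ = prior αⱼ + observed count nⱼ.
Posterior concentration: (33.6, 6.6, 60.6), total = 100.8.
Joint mode component: (α_{S2}−1)/(Σα−K) = 5.6/97.8 = 0.0573.

0.0573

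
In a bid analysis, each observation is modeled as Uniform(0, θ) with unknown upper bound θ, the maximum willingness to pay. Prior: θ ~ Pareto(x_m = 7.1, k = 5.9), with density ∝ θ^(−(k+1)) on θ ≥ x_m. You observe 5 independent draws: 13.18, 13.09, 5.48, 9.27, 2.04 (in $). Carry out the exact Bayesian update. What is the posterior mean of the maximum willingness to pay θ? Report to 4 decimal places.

14.5113

A Pareto(scale x_m, shape k) prior on the upper bound θ of Uniform(0, θ) is conjugate: posterior is Pareto(max(x_m, max xᵢ), k + n).
Sample maximum = 13.18; prior scale x_m = 7.1 → posterior scale = max = 13.18.
Posterior shape = 5.9 + 5 = 10.9.
E[θ|data] = k·x_m/(k−1) = 10.9·13.18/9.9 = 14.5113.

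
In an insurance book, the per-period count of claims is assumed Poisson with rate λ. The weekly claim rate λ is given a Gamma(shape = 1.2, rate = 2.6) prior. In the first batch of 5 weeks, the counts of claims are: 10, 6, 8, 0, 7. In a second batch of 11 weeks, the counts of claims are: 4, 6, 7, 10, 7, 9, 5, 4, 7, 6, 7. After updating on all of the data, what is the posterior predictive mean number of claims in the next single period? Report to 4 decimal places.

5.6022

With a Gamma(shape α, rate β) prior, the Poisson likelihood is conjugate: the posterior is Gamma(α + ΣXᵢ, β + n).
Batch 1: sum of counts S = 31 over n = 5 weeks.
After batch 1: Gamma(α+S, β+n) = Gamma(1.2+31, 2.6+5) = Gamma(32.2, 7.6).
Batch 2: sum of counts S = 72 over n = 11 weeks.
After batch 2: Gamma(α+S, β+n) = Gamma(32.2+72, 7.6+11) = Gamma(104.2, 18.6).
The predictive distribution for one future period is NegBinom with mean α/β = 5.6022.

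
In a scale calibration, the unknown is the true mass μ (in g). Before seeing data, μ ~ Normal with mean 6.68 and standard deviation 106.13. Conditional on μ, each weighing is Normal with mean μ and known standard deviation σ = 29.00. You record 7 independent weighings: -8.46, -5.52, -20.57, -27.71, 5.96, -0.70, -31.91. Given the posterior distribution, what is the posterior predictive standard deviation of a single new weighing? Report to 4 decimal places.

30.9818

For Normal data with known variance σ², a Normal(μ₀, σ₀²) prior on μ is conjugate. Posterior precision = 1/σ₀² + n/σ²; posterior mean is the precision-weighted average of μ₀ and x̄.
σ₀² = 106.13² = 11263.5769, σ² = 29.00² = 841; σ² + n·σ₀² = 841 + 7·11263.5769 = 79686.0383.
Posterior precision = 1/σ₀² + n/σ² = 1/11263.5769 + 7/841 = (σ² + n·σ₀²)/(σ₀²σ²) = 79686.0383/(11263.5769·841); posterior variance σₙ² = σ₀²σ²/(σ² + n·σ₀²) = 11263.5769·841/79686.0383 = 118.874879.
Predictive variance for one new observation = σₙ² + σ² = 11263.5769·841/79686.0383 + 841 = σ²·(σ₀² + 79686.0383)/79686.0383 = 841·90949.6152/79686.0383 = 959.874879; SD = √(841·90949.6152/79686.0383) = 30.9818.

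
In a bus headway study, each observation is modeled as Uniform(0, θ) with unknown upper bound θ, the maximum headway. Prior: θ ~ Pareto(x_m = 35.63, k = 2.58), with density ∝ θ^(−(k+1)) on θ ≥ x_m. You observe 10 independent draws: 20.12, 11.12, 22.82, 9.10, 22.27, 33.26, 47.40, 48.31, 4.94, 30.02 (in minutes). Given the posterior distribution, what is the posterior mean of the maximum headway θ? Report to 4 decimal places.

A Pareto(scale x_m, shape k) prior on the upper bound θ of Uniform(0, θ) is conjugate: posterior is Pareto(max(x_m, max xᵢ), k + n).
Sample maximum = 48.31; prior scale x_m = 35.63 → posterior scale = max = 48.31.
Posterior shape = 2.58 + 10 = 12.58.
E[θ|data] = k·x_m/(k−1) = 12.58·48.31/11.58 = 52.4818.

52.4818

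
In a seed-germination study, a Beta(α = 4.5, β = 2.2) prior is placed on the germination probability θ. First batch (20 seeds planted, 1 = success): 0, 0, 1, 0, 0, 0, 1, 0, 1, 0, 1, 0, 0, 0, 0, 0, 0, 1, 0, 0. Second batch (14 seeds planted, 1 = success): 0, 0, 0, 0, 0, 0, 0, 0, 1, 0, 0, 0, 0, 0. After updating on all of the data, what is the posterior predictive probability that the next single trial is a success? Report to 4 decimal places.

0.2580

The Beta prior is conjugate to a Binomial/Bernoulli likelihood; the update adds successes to α and failures to β.
After batch 1: Beta(4.5+5, 2.2+15) = Beta(9.5, 17.2).
After batch 2: Beta(9.5+1, 17.2+13) = Beta(10.5, 30.2).
For a single future Bernoulli trial, P(success | data) = α/(α+β) = 0.2580.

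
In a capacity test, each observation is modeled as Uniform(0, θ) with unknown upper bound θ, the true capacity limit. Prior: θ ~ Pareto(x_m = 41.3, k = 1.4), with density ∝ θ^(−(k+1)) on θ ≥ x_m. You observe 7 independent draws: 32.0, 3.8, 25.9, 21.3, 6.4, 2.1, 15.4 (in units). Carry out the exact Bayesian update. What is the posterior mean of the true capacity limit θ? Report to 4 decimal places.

A Pareto(scale x_m, shape k) prior on the upper bound θ of Uniform(0, θ) is conjugate: posterior is Pareto(max(x_m, max xᵢ), k + n).
Sample maximum = 32.0; prior scale x_m = 41.3 → posterior scale = max = 41.3.
Posterior shape = 1.4 + 7 = 8.4.
E[θ|data] = k·x_m/(k−1) = 8.4·41.3/7.4 = 46.8811.

46.8811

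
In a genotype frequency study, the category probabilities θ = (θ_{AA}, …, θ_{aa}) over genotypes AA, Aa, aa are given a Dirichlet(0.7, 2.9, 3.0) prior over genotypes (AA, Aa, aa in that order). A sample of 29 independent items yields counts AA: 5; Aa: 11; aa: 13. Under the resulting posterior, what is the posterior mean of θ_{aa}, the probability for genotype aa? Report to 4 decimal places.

The Dirichlet prior is conjugate to the Multinomial likelihood: each posterior αⱼ = prior αⱼ + observed count nⱼ.
Posterior concentration: (5.7, 13.9, 16.0), total = 35.6.
E[θ_{aa}|data] = α_{aa}/Σα = 16.0/35.6 = 0.4494.

0.4494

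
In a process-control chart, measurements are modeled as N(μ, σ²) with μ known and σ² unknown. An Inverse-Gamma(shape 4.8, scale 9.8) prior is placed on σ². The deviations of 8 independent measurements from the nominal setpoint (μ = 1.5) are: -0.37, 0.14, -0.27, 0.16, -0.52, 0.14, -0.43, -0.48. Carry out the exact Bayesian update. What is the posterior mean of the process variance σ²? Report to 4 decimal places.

With known mean μ and an Inverse-Gamma(α, β) prior on σ², the Normal likelihood is conjugate: posterior is Inv-Gamma(α + n/2, β + Σ(xᵢ−μ)²/2).
Σ(xᵢ−μ)² = (-0.37)² + (0.14)² + (-0.27)² + (0.16)² + (-0.52)² + (0.14)² + (-0.43)² + (-0.48)² = 0.9603.
Posterior: Inv-Gamma(4.8 + 8/2, 9.8 + 0.9603/2) = Inv-Gamma(8.80, 10.28015).
E[σ²|data] = β/(α−1) = 10.28015/7.80 = 1.3180.

1.3180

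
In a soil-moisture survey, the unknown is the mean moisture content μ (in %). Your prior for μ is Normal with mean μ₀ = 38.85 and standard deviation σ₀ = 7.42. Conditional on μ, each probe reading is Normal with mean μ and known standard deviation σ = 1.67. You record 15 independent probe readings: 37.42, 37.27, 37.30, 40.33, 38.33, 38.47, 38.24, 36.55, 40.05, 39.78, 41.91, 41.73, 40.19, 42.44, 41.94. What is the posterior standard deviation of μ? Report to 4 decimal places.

0.4305

For Normal data with known variance σ², a Normal(μ₀, σ₀²) prior on μ is conjugate. Posterior precision = 1/σ₀² + n/σ²; posterior mean is the precision-weighted average of μ₀ and x̄.
σ₀² = 7.42² = 55.0564, σ² = 1.67² = 2.7889; σ² + n·σ₀² = 2.7889 + 15·55.0564 = 828.6349.
Posterior precision = 1/σ₀² + n/σ² = 1/55.0564 + 15/2.7889 = (σ² + n·σ₀²)/(σ₀²σ²) = 828.6349/(55.0564·2.7889); posterior variance σₙ² = σ₀²σ²/(σ² + n·σ₀²) = 55.0564·2.7889/828.6349 = 0.185301.
Posterior SD = √σₙ² = √(55.0564·2.7889/828.6349) = 0.4305.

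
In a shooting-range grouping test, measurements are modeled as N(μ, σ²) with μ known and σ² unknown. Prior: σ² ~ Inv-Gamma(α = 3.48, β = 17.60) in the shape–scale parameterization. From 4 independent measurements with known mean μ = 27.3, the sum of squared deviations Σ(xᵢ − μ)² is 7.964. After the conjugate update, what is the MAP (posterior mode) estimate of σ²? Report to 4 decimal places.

3.3306

With known mean μ and an Inverse-Gamma(α, β) prior on σ², the Normal likelihood is conjugate: posterior is Inv-Gamma(α + n/2, β + Σ(xᵢ−μ)²/2).
Posterior: Inv-Gamma(3.48 + 4/2, 17.60 + 7.964/2) = Inv-Gamma(5.48, 21.5820).
Mode = β/(α+1) = 21.5820/6.48 = 3.3306.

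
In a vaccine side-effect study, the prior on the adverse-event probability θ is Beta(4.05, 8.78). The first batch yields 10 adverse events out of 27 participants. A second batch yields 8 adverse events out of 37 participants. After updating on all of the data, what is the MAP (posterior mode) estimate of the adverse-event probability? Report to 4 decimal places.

0.2813

The Beta prior is conjugate to a Binomial/Bernoulli likelihood; the update adds successes to α and failures to β.
After batch 1: Beta(4.05+10, 8.78+17) = Beta(14.05, 25.78).
After batch 2: Beta(14.05+8, 25.78+29) = Beta(22.05, 54.78).
Mode of Beta(a,b) for a,b>1 is (a−1)/(a+b−2) = 21.05/74.83 = 0.2813.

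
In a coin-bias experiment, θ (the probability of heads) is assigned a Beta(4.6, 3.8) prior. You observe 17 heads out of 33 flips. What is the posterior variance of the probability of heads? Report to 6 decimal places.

0.005885

The Beta prior is conjugate to a Binomial/Bernoulli likelihood; the update adds successes to α and failures to β.
Posterior: Beta(α+k, β+n−k) = Beta(4.6+17, 3.8+16) = Beta(21.6, 19.8).
Var = αβ/((α+β)²(α+β+1)) = 21.6·19.8/(41.4²·42.4) = 0.005885.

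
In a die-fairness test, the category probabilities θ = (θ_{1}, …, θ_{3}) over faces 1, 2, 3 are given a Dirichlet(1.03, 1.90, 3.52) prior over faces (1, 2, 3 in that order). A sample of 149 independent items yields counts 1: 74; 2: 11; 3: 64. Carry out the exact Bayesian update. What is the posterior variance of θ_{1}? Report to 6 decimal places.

The Dirichlet prior is conjugate to the Multinomial likelihood: each posterior αⱼ = prior αⱼ + observed count nⱼ.
Posterior concentration: (75.03, 12.90, 67.52), total = 155.45.
Var[θ_j] = α_j(Σα−α_j)/((Σα)²(Σα+1)) = 75.03·80.42/(155.45²·156.45) = 0.001596.

0.001596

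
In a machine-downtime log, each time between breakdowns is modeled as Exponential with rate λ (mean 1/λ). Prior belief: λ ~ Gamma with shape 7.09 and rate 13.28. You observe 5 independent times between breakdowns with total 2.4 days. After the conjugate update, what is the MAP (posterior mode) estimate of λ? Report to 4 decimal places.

0.7073

With a Gamma(shape α, rate β) prior on the exponential rate λ, the posterior after n observations with total T = Σxᵢ is Gamma(α+n, β+T).
Posterior: Gamma(7.09+5, 13.28+2.4) = Gamma(12.09, 15.68).
Mode = (α−1)/β = 0.7073.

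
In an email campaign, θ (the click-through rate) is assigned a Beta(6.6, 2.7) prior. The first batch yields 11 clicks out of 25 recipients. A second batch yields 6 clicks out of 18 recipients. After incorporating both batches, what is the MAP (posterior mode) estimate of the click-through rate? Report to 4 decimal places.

0.4493

The Beta prior is conjugate to a Binomial/Bernoulli likelihood; the update adds successes to α and failures to β.
After batch 1: Beta(6.6+11, 2.7+14) = Beta(17.6, 16.7).
After batch 2: Beta(17.6+6, 16.7+12) = Beta(23.6, 28.7).
Mode of Beta(a,b) for a,b>1 is (a−1)/(a+b−2) = 22.6/50.3 = 0.4493.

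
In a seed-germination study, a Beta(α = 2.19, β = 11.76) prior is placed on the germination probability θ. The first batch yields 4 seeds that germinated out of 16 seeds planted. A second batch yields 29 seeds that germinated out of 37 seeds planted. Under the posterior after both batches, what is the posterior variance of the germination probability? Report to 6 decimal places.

0.003670

The Beta prior is conjugate to a Binomial/Bernoulli likelihood; the update adds successes to α and failures to β.
After batch 1: Beta(2.19+4, 11.76+12) = Beta(6.19, 23.76).
After batch 2: Beta(6.19+29, 23.76+8) = Beta(35.19, 31.76).
Var = αβ/((α+β)²(α+β+1)) = 35.19·31.76/(66.95²·67.95) = 0.003670.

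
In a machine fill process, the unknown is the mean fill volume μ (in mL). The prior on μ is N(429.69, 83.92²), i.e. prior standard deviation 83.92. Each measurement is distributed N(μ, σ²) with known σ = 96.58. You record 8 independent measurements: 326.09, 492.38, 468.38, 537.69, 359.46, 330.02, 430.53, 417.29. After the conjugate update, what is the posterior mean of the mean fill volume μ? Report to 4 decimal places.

421.5737

For Normal data with known variance σ², a Normal(μ₀, σ₀²) prior on μ is conjugate. Posterior precision = 1/σ₀² + n/σ²; posterior mean is the precision-weighted average of μ₀ and x̄.
Σxᵢ = 326.09 + 492.38 + 468.38 + 537.69 + 359.46 + 330.02 + 430.53 + 417.29 = 3361.84, so n·x̄ = 3361.84.
σ₀² = 83.92² = 7042.5664, σ² = 96.58² = 9327.6964; σ² + n·σ₀² = 9327.6964 + 8·7042.5664 = 65668.2276.
Posterior mean = (μ₀/σ₀² + n·x̄/σ²)/(1/σ₀² + n/σ²) = (σ²·μ₀ + σ₀²·n·x̄)/(σ² + n·σ₀²) = (9327.6964·429.69 + 7042.5664·3361.84)/65668.2276 = 27683999.292292/65668.2276 = 421.5737.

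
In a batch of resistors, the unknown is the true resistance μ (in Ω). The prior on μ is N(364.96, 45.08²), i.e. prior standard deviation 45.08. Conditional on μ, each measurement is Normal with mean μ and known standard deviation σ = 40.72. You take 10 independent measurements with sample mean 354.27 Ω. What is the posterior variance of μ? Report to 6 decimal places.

For Normal data with known variance σ², a Normal(μ₀, σ₀²) prior on μ is conjugate. Posterior precision = 1/σ₀² + n/σ²; posterior mean is the precision-weighted average of μ₀ and x̄.
σ₀² = 45.08² = 2032.2064, σ² = 40.72² = 1658.1184; σ² + n·σ₀² = 1658.1184 + 10·2032.2064 = 21980.1824.
Posterior precision = 1/σ₀² + n/σ² = 1/2032.2064 + 10/1658.1184 = (σ² + n·σ₀²)/(σ₀²σ²) = 21980.1824/(2032.2064·1658.1184); posterior variance σₙ² = σ₀²σ²/(σ² + n·σ₀²) = 2032.2064·1658.1184/21980.1824 = 153.303497.

153.303497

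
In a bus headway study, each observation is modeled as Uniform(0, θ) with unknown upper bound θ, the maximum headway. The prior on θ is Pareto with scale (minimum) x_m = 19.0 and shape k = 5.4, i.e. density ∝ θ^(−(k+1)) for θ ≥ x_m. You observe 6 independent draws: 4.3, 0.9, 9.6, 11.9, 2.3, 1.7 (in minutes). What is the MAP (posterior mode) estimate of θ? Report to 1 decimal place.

A Pareto(scale x_m, shape k) prior on the upper bound θ of Uniform(0, θ) is conjugate: posterior is Pareto(max(x_m, max xᵢ), k + n).
Sample maximum = 11.9; prior scale x_m = 19.0 → posterior scale = max = 19.0.
Posterior shape = 5.4 + 6 = 11.4.
The Pareto density is decreasing on [x_m, ∞), so the mode is x_m = 19.0.

19.0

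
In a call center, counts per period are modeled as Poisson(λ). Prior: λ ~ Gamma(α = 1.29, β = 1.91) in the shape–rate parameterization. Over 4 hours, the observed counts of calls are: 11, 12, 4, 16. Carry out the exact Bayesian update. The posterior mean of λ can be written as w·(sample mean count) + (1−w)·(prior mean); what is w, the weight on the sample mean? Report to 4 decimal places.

0.6768

With a Gamma(shape α, rate β) prior, the Poisson likelihood is conjugate: the posterior is Gamma(α + ΣXᵢ, β + n).
Posterior mean = (α₀+S)/(β₀+n) = [n/(β₀+n)]·(S/n) + [β₀/(β₀+n)]·(α₀/β₀), so only n and β₀ enter the weight.
Weight on data w = n/(β₀+n) = 4/(1.91+4) = 4/5.91 = 0.6768.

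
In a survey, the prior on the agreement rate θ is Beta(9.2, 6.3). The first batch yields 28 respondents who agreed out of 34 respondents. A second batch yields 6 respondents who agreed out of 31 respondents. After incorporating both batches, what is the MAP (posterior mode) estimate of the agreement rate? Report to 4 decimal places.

The Beta prior is conjugate to a Binomial/Bernoulli likelihood; the update adds successes to α and failures to β.
After batch 1: Beta(9.2+28, 6.3+6) = Beta(37.2, 12.3).
After batch 2: Beta(37.2+6, 12.3+25) = Beta(43.2, 37.3).
Mode of Beta(a,b) for a,b>1 is (a−1)/(a+b−2) = 42.2/78.5 = 0.5376.

0.5376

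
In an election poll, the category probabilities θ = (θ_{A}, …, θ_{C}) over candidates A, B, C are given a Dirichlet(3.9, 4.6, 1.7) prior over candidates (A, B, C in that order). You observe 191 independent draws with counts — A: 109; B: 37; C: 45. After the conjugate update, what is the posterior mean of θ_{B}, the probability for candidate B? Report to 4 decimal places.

The Dirichlet prior is conjugate to the Multinomial likelihood: each posterior αⱼ = prior αⱼ + observed count nⱼ.
Posterior concentration: (112.9, 41.6, 46.7), total = 201.2.
E[θ_{B}|data] = α_{B}/Σα = 41.6/201.2 = 0.2068.

0.2068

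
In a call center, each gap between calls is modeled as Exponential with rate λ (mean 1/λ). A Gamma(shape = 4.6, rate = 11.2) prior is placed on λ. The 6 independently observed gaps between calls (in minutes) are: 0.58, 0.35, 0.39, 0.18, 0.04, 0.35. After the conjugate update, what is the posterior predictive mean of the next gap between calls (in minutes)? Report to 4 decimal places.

1.3635

With a Gamma(shape α, rate β) prior on the exponential rate λ, the posterior after n observations with total T = Σxᵢ is Gamma(α+n, β+T).
Sum of observations T = 1.89 minutes; n = 6.
Posterior: Gamma(4.6+6, 11.2+1.89) = Gamma(10.6, 13.09).
The predictive distribution for the next observation is Lomax; its mean is β/(α−1) = 13.09/9.6 = 1.3635.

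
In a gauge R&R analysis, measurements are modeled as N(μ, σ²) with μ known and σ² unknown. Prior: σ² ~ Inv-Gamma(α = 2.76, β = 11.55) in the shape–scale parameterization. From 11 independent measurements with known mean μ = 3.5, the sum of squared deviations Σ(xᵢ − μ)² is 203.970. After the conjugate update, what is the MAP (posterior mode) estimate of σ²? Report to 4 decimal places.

With known mean μ and an Inverse-Gamma(α, β) prior on σ², the Normal likelihood is conjugate: posterior is Inv-Gamma(α + n/2, β + Σ(xᵢ−μ)²/2).
Posterior: Inv-Gamma(2.76 + 11/2, 11.55 + 203.970/2) = Inv-Gamma(8.26, 113.5350).
Mode = β/(α+1) = 113.5350/9.26 = 12.2608.

12.2608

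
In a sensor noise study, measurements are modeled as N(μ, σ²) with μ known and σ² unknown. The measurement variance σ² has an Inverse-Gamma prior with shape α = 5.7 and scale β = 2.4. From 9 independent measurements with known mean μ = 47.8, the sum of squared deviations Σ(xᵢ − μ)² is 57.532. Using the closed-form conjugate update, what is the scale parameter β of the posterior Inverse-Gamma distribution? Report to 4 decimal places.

31.1660

With known mean μ and an Inverse-Gamma(α, β) prior on σ², the Normal likelihood is conjugate: posterior is Inv-Gamma(α + n/2, β + Σ(xᵢ−μ)²/2).
Posterior: Inv-Gamma(5.7 + 9/2, 2.4 + 57.532/2) = Inv-Gamma(10.20, 31.1660).
Posterior β = 31.1660.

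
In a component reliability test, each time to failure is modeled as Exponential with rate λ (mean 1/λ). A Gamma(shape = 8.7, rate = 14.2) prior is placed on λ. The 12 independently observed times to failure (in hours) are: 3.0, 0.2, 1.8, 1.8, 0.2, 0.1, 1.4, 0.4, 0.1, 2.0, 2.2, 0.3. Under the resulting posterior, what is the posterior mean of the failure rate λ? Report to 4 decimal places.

0.7473

With a Gamma(shape α, rate β) prior on the exponential rate λ, the posterior after n observations with total T = Σxᵢ is Gamma(α+n, β+T).
Sum of observations T = 13.5 hours; n = 12.
Posterior: Gamma(8.7+12, 14.2+13.5) = Gamma(20.7, 27.7).
Posterior mean of λ = α/β = 20.7/27.7 = 0.7473.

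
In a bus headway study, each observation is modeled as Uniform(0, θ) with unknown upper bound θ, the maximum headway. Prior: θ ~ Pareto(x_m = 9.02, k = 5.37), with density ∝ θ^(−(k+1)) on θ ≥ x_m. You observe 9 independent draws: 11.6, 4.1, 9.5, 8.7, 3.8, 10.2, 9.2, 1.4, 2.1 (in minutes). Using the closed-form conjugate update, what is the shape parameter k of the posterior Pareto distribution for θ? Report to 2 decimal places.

14.37

A Pareto(scale x_m, shape k) prior on the upper bound θ of Uniform(0, θ) is conjugate: posterior is Pareto(max(x_m, max xᵢ), k + n).
Sample maximum = 11.6; prior scale x_m = 9.02 → posterior scale = max = 11.60.
Posterior shape = 5.37 + 9 = 14.37.
Posterior shape k = 14.37.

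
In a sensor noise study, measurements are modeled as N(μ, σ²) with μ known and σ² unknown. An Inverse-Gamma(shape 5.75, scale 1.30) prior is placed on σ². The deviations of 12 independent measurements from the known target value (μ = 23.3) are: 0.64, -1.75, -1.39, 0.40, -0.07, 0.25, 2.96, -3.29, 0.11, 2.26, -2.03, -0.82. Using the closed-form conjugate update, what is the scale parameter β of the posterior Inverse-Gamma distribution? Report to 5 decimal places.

18.86515

With known mean μ and an Inverse-Gamma(α, β) prior on σ², the Normal likelihood is conjugate: posterior is Inv-Gamma(α + n/2, β + Σ(xᵢ−μ)²/2).
Σ(xᵢ−μ)² = (0.64)² + (-1.75)² + (-1.39)² + (0.40)² + (-0.07)² + (0.25)² + (2.96)² + (-3.29)² + (0.11)² + (2.26)² + (-2.03)² + (-0.82)² = 35.1303.
Posterior: Inv-Gamma(5.75 + 12/2, 1.30 + 35.1303/2) = Inv-Gamma(11.75, 18.86515).
Posterior β = 18.86515.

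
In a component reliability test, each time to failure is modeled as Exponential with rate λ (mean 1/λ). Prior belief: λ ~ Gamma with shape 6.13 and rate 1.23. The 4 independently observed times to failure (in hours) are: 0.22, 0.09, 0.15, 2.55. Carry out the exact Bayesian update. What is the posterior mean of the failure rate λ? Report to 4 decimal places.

With a Gamma(shape α, rate β) prior on the exponential rate λ, the posterior after n observations with total T = Σxᵢ is Gamma(α+n, β+T).
Sum of observations T = 3.01 hours; n = 4.
Posterior: Gamma(6.13+4, 1.23+3.01) = Gamma(10.13, 4.24).
Posterior mean of λ = α/β = 10.13/4.24 = 2.3892.

2.3892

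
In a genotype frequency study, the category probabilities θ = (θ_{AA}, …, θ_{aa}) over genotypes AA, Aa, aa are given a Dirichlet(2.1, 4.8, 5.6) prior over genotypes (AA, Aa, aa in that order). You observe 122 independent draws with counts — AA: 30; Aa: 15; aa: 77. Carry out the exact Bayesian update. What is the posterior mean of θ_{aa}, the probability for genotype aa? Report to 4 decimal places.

The Dirichlet prior is conjugate to the Multinomial likelihood: each posterior αⱼ = prior αⱼ + observed count nⱼ.
Posterior concentration: (32.1, 19.8, 82.6), total = 134.5.
E[θ_{aa}|data] = α_{aa}/Σα = 82.6/134.5 = 0.6141.

0.6141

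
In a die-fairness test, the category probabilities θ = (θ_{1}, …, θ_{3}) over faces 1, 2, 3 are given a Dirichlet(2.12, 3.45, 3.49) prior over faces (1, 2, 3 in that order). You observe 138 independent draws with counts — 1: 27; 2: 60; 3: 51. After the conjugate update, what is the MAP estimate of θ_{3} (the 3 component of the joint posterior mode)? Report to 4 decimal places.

0.3713

The Dirichlet prior is conjugate to the Multinomial likelihood: each posterior αⱼ = prior αⱼ + observed count nⱼ.
Posterior concentration: (29.12, 63.45, 54.49), total = 147.06.
Joint mode component: (α_{3}−1)/(Σα−K) = 53.49/144.06 = 0.3713.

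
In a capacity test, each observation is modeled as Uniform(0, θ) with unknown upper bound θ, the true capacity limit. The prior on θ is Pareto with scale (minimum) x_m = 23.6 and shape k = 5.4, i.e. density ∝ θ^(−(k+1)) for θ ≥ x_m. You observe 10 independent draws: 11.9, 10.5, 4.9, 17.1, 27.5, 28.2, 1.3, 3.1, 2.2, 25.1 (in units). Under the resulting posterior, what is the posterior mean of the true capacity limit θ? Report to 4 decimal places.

A Pareto(scale x_m, shape k) prior on the upper bound θ of Uniform(0, θ) is conjugate: posterior is Pareto(max(x_m, max xᵢ), k + n).
Sample maximum = 28.2; prior scale x_m = 23.6 → posterior scale = max = 28.2.
Posterior shape = 5.4 + 10 = 15.4.
E[θ|data] = k·x_m/(k−1) = 15.4·28.2/14.4 = 30.1583.

30.1583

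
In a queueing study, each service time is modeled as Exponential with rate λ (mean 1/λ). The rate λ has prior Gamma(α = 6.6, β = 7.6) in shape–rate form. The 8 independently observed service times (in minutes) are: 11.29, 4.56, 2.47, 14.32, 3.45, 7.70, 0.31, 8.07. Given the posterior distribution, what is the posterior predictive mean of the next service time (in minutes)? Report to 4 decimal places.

With a Gamma(shape α, rate β) prior on the exponential rate λ, the posterior after n observations with total T = Σxᵢ is Gamma(α+n, β+T).
Sum of observations T = 52.17 minutes; n = 8.
Posterior: Gamma(6.6+8, 7.6+52.17) = Gamma(14.6, 59.77).
The predictive distribution for the next observation is Lomax; its mean is β/(α−1) = 59.77/13.6 = 4.3949.

4.3949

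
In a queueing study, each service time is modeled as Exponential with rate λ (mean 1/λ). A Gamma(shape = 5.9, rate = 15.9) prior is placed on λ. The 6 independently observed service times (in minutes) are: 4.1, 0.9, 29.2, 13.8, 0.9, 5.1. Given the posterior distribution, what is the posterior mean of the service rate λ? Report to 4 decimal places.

With a Gamma(shape α, rate β) prior on the exponential rate λ, the posterior after n observations with total T = Σxᵢ is Gamma(α+n, β+T).
Sum of observations T = 54.0 minutes; n = 6.
Posterior: Gamma(5.9+6, 15.9+54.0) = Gamma(11.9, 69.9).
Posterior mean of λ = α/β = 11.9/69.9 = 0.1702.

0.1702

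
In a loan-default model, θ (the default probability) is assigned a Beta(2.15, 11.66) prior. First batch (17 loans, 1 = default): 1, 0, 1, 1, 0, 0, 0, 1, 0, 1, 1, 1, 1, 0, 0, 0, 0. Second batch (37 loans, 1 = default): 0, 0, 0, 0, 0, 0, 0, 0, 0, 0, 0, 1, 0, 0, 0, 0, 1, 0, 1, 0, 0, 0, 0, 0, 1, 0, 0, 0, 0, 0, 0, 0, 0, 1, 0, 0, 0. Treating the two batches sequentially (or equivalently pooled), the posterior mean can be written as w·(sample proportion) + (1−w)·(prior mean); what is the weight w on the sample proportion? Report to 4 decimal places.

0.7963

The Beta prior is conjugate to a Binomial/Bernoulli likelihood; the update adds successes to α and failures to β.
Total number of loans: n = 17 + 37 = 54.
Posterior mean = (α₀+k)/(α₀+β₀+n) = [n/(α₀+β₀+n)]·(k/n) + [(α₀+β₀)/(α₀+β₀+n)]·α₀/(α₀+β₀), so only n and the prior enter the weight.
The weight on the data is w = n/(α₀+β₀+n) = 54/(2.15+11.66+54) = 54/67.81 = 0.7963.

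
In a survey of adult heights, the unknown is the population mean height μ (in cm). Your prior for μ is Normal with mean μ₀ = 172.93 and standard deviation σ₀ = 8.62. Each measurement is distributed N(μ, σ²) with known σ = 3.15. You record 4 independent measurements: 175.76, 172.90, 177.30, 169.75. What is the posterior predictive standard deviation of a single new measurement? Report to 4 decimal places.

3.5104

For Normal data with known variance σ², a Normal(μ₀, σ₀²) prior on μ is conjugate. Posterior precision = 1/σ₀² + n/σ²; posterior mean is the precision-weighted average of μ₀ and x̄.
σ₀² = 8.62² = 74.3044, σ² = 3.15² = 9.9225; σ² + n·σ₀² = 9.9225 + 4·74.3044 = 307.1401.
Posterior precision = 1/σ₀² + n/σ² = 1/74.3044 + 4/9.9225 = (σ² + n·σ₀²)/(σ₀²σ²) = 307.1401/(74.3044·9.9225); posterior variance σₙ² = σ₀²σ²/(σ² + n·σ₀²) = 74.3044·9.9225/307.1401 = 2.400486.
Predictive variance for one new observation = σₙ² + σ² = 74.3044·9.9225/307.1401 + 9.9225 = σ²·(σ₀² + 307.1401)/307.1401 = 9.9225·381.4445/307.1401 = 12.322986; SD = √(9.9225·381.4445/307.1401) = 3.5104.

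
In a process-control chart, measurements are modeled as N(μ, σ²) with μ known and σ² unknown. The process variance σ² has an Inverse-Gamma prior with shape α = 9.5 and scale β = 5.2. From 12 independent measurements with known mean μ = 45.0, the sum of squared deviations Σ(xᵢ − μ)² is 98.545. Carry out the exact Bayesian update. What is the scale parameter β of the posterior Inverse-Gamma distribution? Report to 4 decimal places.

54.4725

With known mean μ and an Inverse-Gamma(α, β) prior on σ², the Normal likelihood is conjugate: posterior is Inv-Gamma(α + n/2, β + Σ(xᵢ−μ)²/2).
Posterior: Inv-Gamma(9.5 + 12/2, 5.2 + 98.545/2) = Inv-Gamma(15.50, 54.4725).
Posterior β = 54.4725.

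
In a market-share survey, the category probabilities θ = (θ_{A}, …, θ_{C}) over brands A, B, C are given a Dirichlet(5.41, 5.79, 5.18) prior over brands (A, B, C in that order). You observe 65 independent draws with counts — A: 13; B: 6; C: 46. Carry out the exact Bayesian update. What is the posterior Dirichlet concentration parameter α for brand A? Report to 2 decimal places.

The Dirichlet prior is conjugate to the Multinomial likelihood: each posterior αⱼ = prior αⱼ + observed count nⱼ.
Posterior concentration: (18.41, 11.79, 51.18), total = 81.38.
α_{A} = 5.41 + 13 = 18.41.

18.41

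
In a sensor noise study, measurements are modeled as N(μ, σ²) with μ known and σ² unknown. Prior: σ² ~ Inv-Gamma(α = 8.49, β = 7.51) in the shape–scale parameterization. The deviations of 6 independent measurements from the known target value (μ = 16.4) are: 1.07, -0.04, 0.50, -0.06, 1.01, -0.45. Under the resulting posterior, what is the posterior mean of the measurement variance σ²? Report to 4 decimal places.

With known mean μ and an Inverse-Gamma(α, β) prior on σ², the Normal likelihood is conjugate: posterior is Inv-Gamma(α + n/2, β + Σ(xᵢ−μ)²/2).
Σ(xᵢ−μ)² = (1.07)² + (-0.04)² + (0.50)² + (-0.06)² + (1.01)² + (-0.45)² = 2.6227.
Posterior: Inv-Gamma(8.49 + 6/2, 7.51 + 2.6227/2) = Inv-Gamma(11.49, 8.82135).
E[σ²|data] = β/(α−1) = 8.82135/10.49 = 0.8409.

0.8409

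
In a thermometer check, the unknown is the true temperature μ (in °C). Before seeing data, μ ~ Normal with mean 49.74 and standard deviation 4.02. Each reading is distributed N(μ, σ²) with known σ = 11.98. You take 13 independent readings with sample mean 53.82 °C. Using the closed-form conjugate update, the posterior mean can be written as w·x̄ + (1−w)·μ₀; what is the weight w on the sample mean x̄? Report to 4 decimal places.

0.5941

For Normal data with known variance σ², a Normal(μ₀, σ₀²) prior on μ is conjugate. Posterior precision = 1/σ₀² + n/σ²; posterior mean is the precision-weighted average of μ₀ and x̄.
σ₀² = 4.02² = 16.1604, σ² = 11.98² = 143.5204. Prior precision 1/σ₀² = 1/16.1604; data precision n/σ² = 13/143.5204.
w = (n/σ²)/(1/σ₀² + n/σ²) = n·σ₀²/(σ² + n·σ₀²) = 13·16.1604/(143.5204 + 13·16.1604) = 210.0852/353.6056 = 0.5941.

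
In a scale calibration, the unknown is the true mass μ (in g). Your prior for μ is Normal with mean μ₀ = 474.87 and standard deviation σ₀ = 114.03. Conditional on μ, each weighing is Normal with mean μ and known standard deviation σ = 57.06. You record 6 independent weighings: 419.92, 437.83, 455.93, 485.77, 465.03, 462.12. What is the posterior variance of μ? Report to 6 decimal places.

520.902073

For Normal data with known variance σ², a Normal(μ₀, σ₀²) prior on μ is conjugate. Posterior precision = 1/σ₀² + n/σ²; posterior mean is the precision-weighted average of μ₀ and x̄.
σ₀² = 114.03² = 13002.8409, σ² = 57.06² = 3255.8436; σ² + n·σ₀² = 3255.8436 + 6·13002.8409 = 81272.889.
Posterior precision = 1/σ₀² + n/σ² = 1/13002.8409 + 6/3255.8436 = (σ² + n·σ₀²)/(σ₀²σ²) = 81272.889/(13002.8409·3255.8436); posterior variance σₙ² = σ₀²σ²/(σ² + n·σ₀²) = 13002.8409·3255.8436/81272.889 = 520.902073.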